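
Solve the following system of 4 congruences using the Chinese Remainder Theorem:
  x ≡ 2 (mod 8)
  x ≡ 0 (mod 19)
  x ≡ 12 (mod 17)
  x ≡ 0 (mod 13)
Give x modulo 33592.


Product of moduli M = 8 · 19 · 17 · 13 = 33592.
Merge one congruence at a time:
  Start: x ≡ 2 (mod 8).
  Combine with x ≡ 0 (mod 19); new modulus lcm = 152.
    Write x = 2 + 8·t and substitute into x ≡ 0 (mod 19): 8·t ≡ 0 − 2 = -2 (mod 19).
    Reduce coefficients mod 19: 8·t ≡ 17 (mod 19).
    The inverse of 8 mod 19 is 12 (since 8·12 = 96 = 5·19 + 1), so t ≡ 12·17 = 204 ≡ 14 (mod 19).
    Then x = 2 + 8·14 = 114, valid modulo lcm(8, 19) = 152: x ≡ 114 (mod 152).
  Combine with x ≡ 12 (mod 17); new modulus lcm = 2584.
    Write x = 114 + 152·t and substitute into x ≡ 12 (mod 17): 152·t ≡ 12 − 114 = -102 (mod 17).
    Reduce coefficients mod 17: 16·t ≡ 0 (mod 17).
    The inverse of 16 mod 17 is 16 (since 16·16 = 256 = 15·17 + 1), so t ≡ 16·0 = 0 ≡ 0 (mod 17).
    Then x = 114 + 152·0 = 114, valid modulo lcm(152, 17) = 2584: x ≡ 114 (mod 2584).
  Combine with x ≡ 0 (mod 13); new modulus lcm = 33592.
    Write x = 114 + 2584·t and substitute into x ≡ 0 (mod 13): 2584·t ≡ 0 − 114 = -114 (mod 13).
    Reduce coefficients mod 13: 10·t ≡ 3 (mod 13).
    The inverse of 10 mod 13 is 4 (since 10·4 = 40 = 3·13 + 1), so t ≡ 4·3 = 12 ≡ 12 (mod 13).
    Then x = 114 + 2584·12 = 31122, valid modulo lcm(2584, 13) = 33592: x ≡ 31122 (mod 33592).
Verify against each original: 31122 mod 8 = 2, 31122 mod 19 = 0, 31122 mod 17 = 12, 31122 mod 13 = 0.

x ≡ 31122 (mod 33592).


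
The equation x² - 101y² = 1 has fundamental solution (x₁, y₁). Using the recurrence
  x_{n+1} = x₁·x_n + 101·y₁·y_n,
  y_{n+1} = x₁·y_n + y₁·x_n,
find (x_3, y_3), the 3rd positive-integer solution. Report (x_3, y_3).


Step 1: Find the fundamental solution (x₁, y₁) of x² - 101y² = 1.
  Expand √101 as a continued fraction. a₀ = ⌊√101⌋ = 10; iterate m_{k+1} = d_k·a_k − m_k, d_{k+1} = (101 − m_{k+1}²)/d_k, a_{k+1} = ⌊(a₀ + m_{k+1})/d_{k+1}⌋ (starting m₀ = 0, d₀ = 1), with convergents p_k = a_k·p_{k-1} + p_{k-2}, q_k = a_k·q_{k-1} + q_{k-2} (p₋₁ = 1, q₋₁ = 0):
  k = 0: a₀ = 10; p₀/q₀ = 10/1; p₀² − 101·q₀² = 100 − 101 = -1.
  k = 1: m = 10, d = 1, a = ⌊(10 + 10)/1⌋ = 20; p/q = (20·10 + 1)/(20·1 + 0) = 201/20; p² − 101·q² = 40401 − 40400 = 1.
  The first convergent with p² − 101·q² = 1 gives the fundamental solution (x₁, y₁) = (201, 20).
Step 2: Apply the recurrence (x_{n+1}, y_{n+1}) = (x₁x_n + 101y₁y_n, x₁y_n + y₁x_n) repeatedly.
  From (x_1, y_1) = (201, 20): x_2 = 201·201 + 101·20·20 = 80801; y_2 = 201·20 + 20·201 = 8040.
  From (x_2, y_2) = (80801, 8040): x_3 = 201·80801 + 101·20·8040 = 32481801; y_3 = 201·8040 + 20·80801 = 3232060.
Step 3: Verify x_3² - 101·y_3² = 1055067396203601 - 1055067396203600 = 1 (should be 1). ✓

(x_1, y_1) = (201, 20); (x_3, y_3) = (32481801, 3232060).


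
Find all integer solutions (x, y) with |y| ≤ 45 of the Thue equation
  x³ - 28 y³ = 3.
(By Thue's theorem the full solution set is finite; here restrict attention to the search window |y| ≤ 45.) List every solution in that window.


The equation is x³ - 28y³ = 3. For fixed y, x³ = 28·y³ + 3, so a solution requires the RHS to be a perfect cube.
Strategy: iterate y from -45 to 45, compute RHS = 28·y³ + 3, and check whether it is a (positive or negative) perfect cube.
Check small values of y:
  y = 0: RHS = 3 is not a perfect cube.
  y = 1: RHS = 31 is not a perfect cube.
  y = -1: RHS = -25 is not a perfect cube.
  y = 2: RHS = 227 is not a perfect cube.
  y = -2: RHS = -221 is not a perfect cube.
  y = 3: RHS = 759 is not a perfect cube.
  y = -3: RHS = -753 is not a perfect cube.
Continuing the search up to |y| = 45 finds no solutions either.
No (x, y) in the scanned range satisfies the equation.

No integer solutions with |y| ≤ 45.


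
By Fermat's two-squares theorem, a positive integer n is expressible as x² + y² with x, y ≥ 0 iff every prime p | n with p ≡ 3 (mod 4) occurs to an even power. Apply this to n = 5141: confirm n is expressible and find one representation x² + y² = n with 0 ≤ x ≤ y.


Step 1: Factor n = 5141 = 53 · 97.
Step 2: Check the mod-4 condition on each prime factor: 53 ≡ 1 (mod 4), exponent 1; 97 ≡ 1 (mod 4), exponent 1.
All primes ≡ 3 (mod 4) appear to even exponent (or don't appear), so by the two-squares theorem n IS expressible as a sum of two squares.
Step 3: Build a representation. Here n = 53 · 97 is a product of primes ≡ 1 (mod 4). Each prime p ≡ 1 (mod 4) is itself a sum of two squares; find a² by testing p − a² for a perfect square:
  53: 53 − 1² = 52, 53 − 2² = 49 = 7² ⇒ 53 = 2² + 7².
  97: 97 − 1² = 96, 97 − 2² = 93, 97 − 3² = 88, 97 − 4² = 81 = 9² ⇒ 97 = 4² + 9².
  Combine using the Brahmagupta–Fibonacci identity (a² + b²)(c² + d²) = (ac − bd)² + (ad + bc)² = (ac + bd)² + (ad − bc)²:
  53 · 97 = 5141: from (2² + 7²)(4² + 9²), take (2·4 − 7·9, 2·9 + 7·4) = (8 − 63, 18 + 28) = (-55, 46); dropping signs (only squares matter) gives (55, 46); check 55² + 46² = 3025 + 2116 = 5141 ✓.
Step 4: Order so x ≤ y and verify: 46² + 55² = 2116 + 3025 = 5141 = n. ✓

n = 5141 = 46² + 55² (one valid representation with x ≤ y).


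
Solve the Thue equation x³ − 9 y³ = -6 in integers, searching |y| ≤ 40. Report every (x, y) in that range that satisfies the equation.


The equation is x³ - 9y³ = -6. For fixed y, x³ = 9·y³ − 6, so a solution requires the RHS to be a perfect cube.
Strategy: iterate y from -40 to 40, compute RHS = 9·y³ − 6, and check whether it is a (positive or negative) perfect cube.
Check small values of y:
  y = 0: RHS = -6 is not a perfect cube.
  y = 1: RHS = 3 is not a perfect cube.
  y = -1: RHS = -15 is not a perfect cube.
  y = 2: RHS = 66 is not a perfect cube.
  y = -2: RHS = -78 is not a perfect cube.
  y = 3: RHS = 237 is not a perfect cube.
  y = -3: RHS = -249 is not a perfect cube.
Continuing the search up to |y| = 40 finds no solutions either.
No (x, y) in the scanned range satisfies the equation.

No integer solutions with |y| ≤ 40.


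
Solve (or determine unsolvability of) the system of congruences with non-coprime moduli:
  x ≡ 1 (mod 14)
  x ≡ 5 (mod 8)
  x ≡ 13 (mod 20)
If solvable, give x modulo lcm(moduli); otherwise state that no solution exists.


Moduli 14, 8, 20 are not pairwise coprime, so CRT works modulo lcm(m_i) when all pairwise compatibility conditions hold.
Pairwise compatibility: gcd(m_i, m_j) must divide a_i - a_j for every pair.
Merge one congruence at a time:
  Start: x ≡ 1 (mod 14).
  Combine with x ≡ 5 (mod 8): gcd(14, 8) = 2; 5 - 1 = 4, which IS divisible by 2, so compatible.
    Write x = 1 + 14·t and substitute into x ≡ 5 (mod 8): 14·t ≡ 5 − 1 = 4 (mod 8).
    Divide the congruence (and modulus) by g = 2: 7·t ≡ 2 (mod 4).
    Reduce coefficients mod 4: 3·t ≡ 2 (mod 4).
    The inverse of 3 mod 4 is 3 (since 3·3 = 9 = 2·4 + 1), so t ≡ 3·2 = 6 ≡ 2 (mod 4).
    Then x = 1 + 14·2 = 29, valid modulo lcm(14, 8) = 56: x ≡ 29 (mod 56).
  Combine with x ≡ 13 (mod 20): gcd(56, 20) = 4; 13 - 29 = -16, which IS divisible by 4, so compatible.
    Write x = 29 + 56·t and substitute into x ≡ 13 (mod 20): 56·t ≡ 13 − 29 = -16 (mod 20).
    Divide the congruence (and modulus) by g = 4: 14·t ≡ -4 (mod 5).
    Reduce coefficients mod 5: 4·t ≡ 1 (mod 5).
    The inverse of 4 mod 5 is 4 (since 4·4 = 16 = 3·5 + 1), so t ≡ 4·1 = 4 ≡ 4 (mod 5).
    Then x = 29 + 56·4 = 253, valid modulo lcm(56, 20) = 280: x ≡ 253 (mod 280).
Verify: 253 mod 14 = 1, 253 mod 8 = 5, 253 mod 20 = 13.

x ≡ 253 (mod 280).


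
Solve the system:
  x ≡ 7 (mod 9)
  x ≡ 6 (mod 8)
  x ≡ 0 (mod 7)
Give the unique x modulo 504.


Moduli 9, 8, 7 are pairwise coprime; by CRT there is a unique solution modulo M = 9 · 8 · 7 = 504.
Solve pairwise, accumulating the modulus:
  Start with x ≡ 7 (mod 9).
  Combine with x ≡ 6 (mod 8): since gcd(9, 8) = 1, we get a unique residue mod 72.
    Write x = 7 + 9·t and substitute into x ≡ 6 (mod 8): 9·t ≡ 6 − 7 = -1 (mod 8).
    Reduce coefficients mod 8: 1·t ≡ 7 (mod 8).
    So t ≡ 7 (mod 8).
    Then x = 7 + 9·7 = 70, valid modulo lcm(9, 8) = 72: x ≡ 70 (mod 72).
  Combine with x ≡ 0 (mod 7): since gcd(72, 7) = 1, we get a unique residue mod 504.
    Write x = 70 + 72·t and substitute into x ≡ 0 (mod 7): 72·t ≡ 0 − 70 = -70 (mod 7).
    Reduce coefficients mod 7: 2·t ≡ 0 (mod 7).
    The inverse of 2 mod 7 is 4 (since 2·4 = 8 = 1·7 + 1), so t ≡ 4·0 = 0 ≡ 0 (mod 7).
    Then x = 70 + 72·0 = 70, valid modulo lcm(72, 7) = 504: x ≡ 70 (mod 504).
Verify: 70 mod 9 = 7 ✓, 70 mod 8 = 6 ✓, 70 mod 7 = 0 ✓.

x ≡ 70 (mod 504).


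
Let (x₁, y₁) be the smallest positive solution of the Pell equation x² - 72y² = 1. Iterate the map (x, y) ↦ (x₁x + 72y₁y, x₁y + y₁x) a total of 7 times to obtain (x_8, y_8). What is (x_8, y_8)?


Step 1: Find the fundamental solution (x₁, y₁) of x² - 72y² = 1.
  Expand √72 as a continued fraction. a₀ = ⌊√72⌋ = 8; iterate m_{k+1} = d_k·a_k − m_k, d_{k+1} = (72 − m_{k+1}²)/d_k, a_{k+1} = ⌊(a₀ + m_{k+1})/d_{k+1}⌋ (starting m₀ = 0, d₀ = 1), with convergents p_k = a_k·p_{k-1} + p_{k-2}, q_k = a_k·q_{k-1} + q_{k-2} (p₋₁ = 1, q₋₁ = 0):
  k = 0: a₀ = 8; p₀/q₀ = 8/1; p₀² − 72·q₀² = 64 − 72 = -8.
  k = 1: m = 8, d = 8, a = ⌊(8 + 8)/8⌋ = 2; p/q = (2·8 + 1)/(2·1 + 0) = 17/2; p² − 72·q² = 289 − 288 = 1.
  The first convergent with p² − 72·q² = 1 gives the fundamental solution (x₁, y₁) = (17, 2).
Step 2: Apply the recurrence (x_{n+1}, y_{n+1}) = (x₁x_n + 72y₁y_n, x₁y_n + y₁x_n) repeatedly.
  From (x_1, y_1) = (17, 2): x_2 = 17·17 + 72·2·2 = 577; y_2 = 17·2 + 2·17 = 68.
  From (x_2, y_2) = (577, 68): x_3 = 17·577 + 72·2·68 = 19601; y_3 = 17·68 + 2·577 = 2310.
  From (x_3, y_3) = (19601, 2310): x_4 = 17·19601 + 72·2·2310 = 665857; y_4 = 17·2310 + 2·19601 = 78472.
  From (x_4, y_4) = (665857, 78472): x_5 = 17·665857 + 72·2·78472 = 22619537; y_5 = 17·78472 + 2·665857 = 2665738.
  From (x_5, y_5) = (22619537, 2665738): x_6 = 17·22619537 + 72·2·2665738 = 768398401; y_6 = 17·2665738 + 2·22619537 = 90556620.
  From (x_6, y_6) = (768398401, 90556620): x_7 = 17·768398401 + 72·2·90556620 = 26102926097; y_7 = 17·90556620 + 2·768398401 = 3076259342.
  From (x_7, y_7) = (26102926097, 3076259342): x_8 = 17·26102926097 + 72·2·3076259342 = 886731088897; y_8 = 17·3076259342 + 2·26102926097 = 104502261008.
Step 3: Verify x_8² - 72·y_8² = 786292024016459316676609 - 786292024016459316676608 = 1 (should be 1). ✓

(x_1, y_1) = (17, 2); (x_8, y_8) = (886731088897, 104502261008).


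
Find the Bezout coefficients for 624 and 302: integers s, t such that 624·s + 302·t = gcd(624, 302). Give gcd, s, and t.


Euclidean algorithm on (624, 302) — divide until remainder is 0:
  624 = 2 · 302 + 20
  302 = 15 · 20 + 2
  20 = 10 · 2 + 0
gcd(624, 302) = 2.
Track Bezout coefficients alongside the remainders: start with r₀ = 624 = a·1 + b·0 (s = 1, t = 0) and r₁ = 302 = a·0 + b·1 (s = 0, t = 1); each new remainder r_{k+1} = r_{k-1} − q_k·r_k inherits s_{k+1} = s_{k-1} − q_k·s_k, t_{k+1} = t_{k-1} − q_k·t_k, so r_k = a·s_k + b·t_k at every step:
  q = 2: r = 20, s = 1 − 2·0 = 1, t = 0 − 2·1 = -2  (check: 624·1 + 302·(-2) = 20)
  q = 15: r = 2, s = 0 − 15·1 = -15, t = 1 − 15·(-2) = 31  (check: 624·(-15) + 302·31 = 2)
The row with r = 2 (the gcd) gives the Bezout coefficients s = -15, t = 31.
Result: 624 · (-15) + 302 · (31) = 2.

gcd(624, 302) = 2; s = -15, t = 31 (check: 624·(-15) + 302·31 = 2).


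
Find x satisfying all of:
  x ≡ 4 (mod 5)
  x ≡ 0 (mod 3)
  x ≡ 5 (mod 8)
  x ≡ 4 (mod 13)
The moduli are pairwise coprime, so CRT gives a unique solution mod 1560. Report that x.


Product of moduli M = 5 · 3 · 8 · 13 = 1560.
Merge one congruence at a time:
  Start: x ≡ 4 (mod 5).
  Combine with x ≡ 0 (mod 3); new modulus lcm = 15.
    Write x = 4 + 5·t and substitute into x ≡ 0 (mod 3): 5·t ≡ 0 − 4 = -4 (mod 3).
    Reduce coefficients mod 3: 2·t ≡ 2 (mod 3).
    The inverse of 2 mod 3 is 2 (since 2·2 = 4 = 1·3 + 1), so t ≡ 2·2 = 4 ≡ 1 (mod 3).
    Then x = 4 + 5·1 = 9, valid modulo lcm(5, 3) = 15: x ≡ 9 (mod 15).
  Combine with x ≡ 5 (mod 8); new modulus lcm = 120.
    Write x = 9 + 15·t and substitute into x ≡ 5 (mod 8): 15·t ≡ 5 − 9 = -4 (mod 8).
    Reduce coefficients mod 8: 7·t ≡ 4 (mod 8).
    The inverse of 7 mod 8 is 7 (since 7·7 = 49 = 6·8 + 1), so t ≡ 7·4 = 28 ≡ 4 (mod 8).
    Then x = 9 + 15·4 = 69, valid modulo lcm(15, 8) = 120: x ≡ 69 (mod 120).
  Combine with x ≡ 4 (mod 13); new modulus lcm = 1560.
    Write x = 69 + 120·t and substitute into x ≡ 4 (mod 13): 120·t ≡ 4 − 69 = -65 (mod 13).
    Reduce coefficients mod 13: 3·t ≡ 0 (mod 13).
    The inverse of 3 mod 13 is 9 (since 3·9 = 27 = 2·13 + 1), so t ≡ 9·0 = 0 ≡ 0 (mod 13).
    Then x = 69 + 120·0 = 69, valid modulo lcm(120, 13) = 1560: x ≡ 69 (mod 1560).
Verify against each original: 69 mod 5 = 4, 69 mod 3 = 0, 69 mod 8 = 5, 69 mod 13 = 4.

x ≡ 69 (mod 1560).


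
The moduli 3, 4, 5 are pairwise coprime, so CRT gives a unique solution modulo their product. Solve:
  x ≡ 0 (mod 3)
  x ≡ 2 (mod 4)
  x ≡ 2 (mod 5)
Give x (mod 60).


Moduli 3, 4, 5 are pairwise coprime; by CRT there is a unique solution modulo M = 3 · 4 · 5 = 60.
Solve pairwise, accumulating the modulus:
  Start with x ≡ 0 (mod 3).
  Combine with x ≡ 2 (mod 4): since gcd(3, 4) = 1, we get a unique residue mod 12.
    Write x = 0 + 3·t and substitute into x ≡ 2 (mod 4): 3·t ≡ 2 − 0 = 2 (mod 4).
    The inverse of 3 mod 4 is 3 (since 3·3 = 9 = 2·4 + 1), so t ≡ 3·2 = 6 ≡ 2 (mod 4).
    Then x = 0 + 3·2 = 6, valid modulo lcm(3, 4) = 12: x ≡ 6 (mod 12).
  Combine with x ≡ 2 (mod 5): since gcd(12, 5) = 1, we get a unique residue mod 60.
    Write x = 6 + 12·t and substitute into x ≡ 2 (mod 5): 12·t ≡ 2 − 6 = -4 (mod 5).
    Reduce coefficients mod 5: 2·t ≡ 1 (mod 5).
    The inverse of 2 mod 5 is 3 (since 2·3 = 6 = 1·5 + 1), so t ≡ 3·1 = 3 ≡ 3 (mod 5).
    Then x = 6 + 12·3 = 42, valid modulo lcm(12, 5) = 60: x ≡ 42 (mod 60).
Verify: 42 mod 3 = 0 ✓, 42 mod 4 = 2 ✓, 42 mod 5 = 2 ✓.

x ≡ 42 (mod 60).


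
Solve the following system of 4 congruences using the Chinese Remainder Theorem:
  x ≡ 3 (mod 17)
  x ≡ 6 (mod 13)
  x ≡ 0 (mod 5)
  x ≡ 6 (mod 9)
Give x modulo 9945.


Product of moduli M = 17 · 13 · 5 · 9 = 9945.
Merge one congruence at a time:
  Start: x ≡ 3 (mod 17).
  Combine with x ≡ 6 (mod 13); new modulus lcm = 221.
    Write x = 3 + 17·t and substitute into x ≡ 6 (mod 13): 17·t ≡ 6 − 3 = 3 (mod 13).
    Reduce coefficients mod 13: 4·t ≡ 3 (mod 13).
    The inverse of 4 mod 13 is 10 (since 4·10 = 40 = 3·13 + 1), so t ≡ 10·3 = 30 ≡ 4 (mod 13).
    Then x = 3 + 17·4 = 71, valid modulo lcm(17, 13) = 221: x ≡ 71 (mod 221).
  Combine with x ≡ 0 (mod 5); new modulus lcm = 1105.
    Write x = 71 + 221·t and substitute into x ≡ 0 (mod 5): 221·t ≡ 0 − 71 = -71 (mod 5).
    Reduce coefficients mod 5: 1·t ≡ 4 (mod 5).
    So t ≡ 4 (mod 5).
    Then x = 71 + 221·4 = 955, valid modulo lcm(221, 5) = 1105: x ≡ 955 (mod 1105).
  Combine with x ≡ 6 (mod 9); new modulus lcm = 9945.
    Write x = 955 + 1105·t and substitute into x ≡ 6 (mod 9): 1105·t ≡ 6 − 955 = -949 (mod 9).
    Reduce coefficients mod 9: 7·t ≡ 5 (mod 9).
    The inverse of 7 mod 9 is 4 (since 7·4 = 28 = 3·9 + 1), so t ≡ 4·5 = 20 ≡ 2 (mod 9).
    Then x = 955 + 1105·2 = 3165, valid modulo lcm(1105, 9) = 9945: x ≡ 3165 (mod 9945).
Verify against each original: 3165 mod 17 = 3, 3165 mod 13 = 6, 3165 mod 5 = 0, 3165 mod 9 = 6.

x ≡ 3165 (mod 9945).


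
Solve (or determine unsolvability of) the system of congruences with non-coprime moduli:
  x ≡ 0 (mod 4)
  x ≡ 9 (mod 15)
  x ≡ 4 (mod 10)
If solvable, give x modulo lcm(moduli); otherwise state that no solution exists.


Moduli 4, 15, 10 are not pairwise coprime, so CRT works modulo lcm(m_i) when all pairwise compatibility conditions hold.
Pairwise compatibility: gcd(m_i, m_j) must divide a_i - a_j for every pair.
Merge one congruence at a time:
  Start: x ≡ 0 (mod 4).
  Combine with x ≡ 9 (mod 15): gcd(4, 15) = 1; 9 - 0 = 9, which IS divisible by 1, so compatible.
    Write x = 0 + 4·t and substitute into x ≡ 9 (mod 15): 4·t ≡ 9 − 0 = 9 (mod 15).
    The inverse of 4 mod 15 is 4 (since 4·4 = 16 = 1·15 + 1), so t ≡ 4·9 = 36 ≡ 6 (mod 15).
    Then x = 0 + 4·6 = 24, valid modulo lcm(4, 15) = 60: x ≡ 24 (mod 60).
  Combine with x ≡ 4 (mod 10): gcd(60, 10) = 10; 4 - 24 = -20, which IS divisible by 10, so compatible.
    Write x = 24 + 60·t and substitute into x ≡ 4 (mod 10): 60·t ≡ 4 − 24 = -20 (mod 10).
    Divide the congruence (and modulus) by g = 10: 6·t ≡ -2 (mod 1).
    Modulo 1 every t works; take t = 0.
    Then x = 24 + 60·0 = 24, valid modulo lcm(60, 10) = 60: x ≡ 24 (mod 60).
Verify: 24 mod 4 = 0, 24 mod 15 = 9, 24 mod 10 = 4.

x ≡ 24 (mod 60).


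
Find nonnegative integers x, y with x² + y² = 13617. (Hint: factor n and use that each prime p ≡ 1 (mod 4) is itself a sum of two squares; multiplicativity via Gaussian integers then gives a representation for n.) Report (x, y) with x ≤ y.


Step 1: Factor n = 13617 = 3^2 · 17 · 89.
Step 2: Check the mod-4 condition on each prime factor: 3 ≡ 3 (mod 4), exponent 2 (must be even); 17 ≡ 1 (mod 4), exponent 1; 89 ≡ 1 (mod 4), exponent 1.
All primes ≡ 3 (mod 4) appear to even exponent (or don't appear), so by the two-squares theorem n IS expressible as a sum of two squares.
Step 3: Build a representation. Group n = k² · m with k = 3 and m = 17 · 89 = 1513 (a product of primes ≡ 1 (mod 4)); a representation of m scales to one of n via (k·x)² + (k·y)² = k²(x² + y²). Each prime p ≡ 1 (mod 4) is itself a sum of two squares; find a² by testing p − a² for a perfect square:
  17: 17 − 1² = 16 = 4² ⇒ 17 = 1² + 4².
  89: 89 − 1² = 88, 89 − 2² = 85, 89 − 3² = 80, 89 − 4² = 73, 89 − 5² = 64 = 8² ⇒ 89 = 5² + 8².
  Combine using the Brahmagupta–Fibonacci identity (a² + b²)(c² + d²) = (ac − bd)² + (ad + bc)² = (ac + bd)² + (ad − bc)²:
  17 · 89 = 1513: from (1² + 4²)(5² + 8²), take (1·5 − 4·8, 1·8 + 4·5) = (5 − 32, 8 + 20) = (-27, 28); dropping signs (only squares matter) gives (27, 28); check 27² + 28² = 729 + 784 = 1513 ✓.
  Scale by k = 3: (3·27, 3·28) = (81, 84).
Step 4: Order so x ≤ y and verify: 81² + 84² = 6561 + 7056 = 13617 = n. ✓

n = 13617 = 81² + 84² (one valid representation with x ≤ y).


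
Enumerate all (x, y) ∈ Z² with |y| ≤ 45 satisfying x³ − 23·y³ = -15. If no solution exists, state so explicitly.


The equation is x³ - 23y³ = -15. For fixed y, x³ = 23·y³ − 15, so a solution requires the RHS to be a perfect cube.
Strategy: iterate y from -45 to 45, compute RHS = 23·y³ − 15, and check whether it is a (positive or negative) perfect cube.
Check small values of y:
  y = 0: RHS = -15 is not a perfect cube.
  y = 1: RHS = 8 = (2)³ ⇒ x = 2 works.
  y = -1: RHS = -38 is not a perfect cube.
  y = 2: RHS = 169 is not a perfect cube.
  y = -2: RHS = -199 is not a perfect cube.
  y = 3: RHS = 606 is not a perfect cube.
  y = -3: RHS = -636 is not a perfect cube.
Continuing the search up to |y| = 45 finds no further solutions beyond those listed.
Collected solutions: (2, 1).

Solutions (with |y| ≤ 45): (2, 1).


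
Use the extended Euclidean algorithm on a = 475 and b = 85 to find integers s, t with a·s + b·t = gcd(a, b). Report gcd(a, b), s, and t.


Euclidean algorithm on (475, 85) — divide until remainder is 0:
  475 = 5 · 85 + 50
  85 = 1 · 50 + 35
  50 = 1 · 35 + 15
  35 = 2 · 15 + 5
  15 = 3 · 5 + 0
gcd(475, 85) = 5.
Track Bezout coefficients alongside the remainders: start with r₀ = 475 = a·1 + b·0 (s = 1, t = 0) and r₁ = 85 = a·0 + b·1 (s = 0, t = 1); each new remainder r_{k+1} = r_{k-1} − q_k·r_k inherits s_{k+1} = s_{k-1} − q_k·s_k, t_{k+1} = t_{k-1} − q_k·t_k, so r_k = a·s_k + b·t_k at every step:
  q = 5: r = 50, s = 1 − 5·0 = 1, t = 0 − 5·1 = -5  (check: 475·1 + 85·(-5) = 50)
  q = 1: r = 35, s = 0 − 1·1 = -1, t = 1 − 1·(-5) = 6  (check: 475·(-1) + 85·6 = 35)
  q = 1: r = 15, s = 1 − 1·(-1) = 2, t = -5 − 1·6 = -11  (check: 475·2 + 85·(-11) = 15)
  q = 2: r = 5, s = -1 − 2·2 = -5, t = 6 − 2·(-11) = 28  (check: 475·(-5) + 85·28 = 5)
The row with r = 5 (the gcd) gives the Bezout coefficients s = -5, t = 28.
Result: 475 · (-5) + 85 · (28) = 5.

gcd(475, 85) = 5; s = -5, t = 28 (check: 475·(-5) + 85·28 = 5).


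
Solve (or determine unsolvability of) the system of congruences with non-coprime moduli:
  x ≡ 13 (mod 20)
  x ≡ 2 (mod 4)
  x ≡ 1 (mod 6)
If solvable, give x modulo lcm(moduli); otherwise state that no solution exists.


Moduli 20, 4, 6 are not pairwise coprime, so CRT works modulo lcm(m_i) when all pairwise compatibility conditions hold.
Pairwise compatibility: gcd(m_i, m_j) must divide a_i - a_j for every pair.
Merge one congruence at a time:
  Start: x ≡ 13 (mod 20).
  Combine with x ≡ 2 (mod 4): gcd(20, 4) = 4, and 2 - 13 = -11 is NOT divisible by 4.
    ⇒ system is inconsistent (no integer solution).

No solution (the system is inconsistent).


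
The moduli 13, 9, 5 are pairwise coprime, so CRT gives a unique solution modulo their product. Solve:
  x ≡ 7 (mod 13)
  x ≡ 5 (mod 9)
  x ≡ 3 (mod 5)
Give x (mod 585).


Moduli 13, 9, 5 are pairwise coprime; by CRT there is a unique solution modulo M = 13 · 9 · 5 = 585.
Solve pairwise, accumulating the modulus:
  Start with x ≡ 7 (mod 13).
  Combine with x ≡ 5 (mod 9): since gcd(13, 9) = 1, we get a unique residue mod 117.
    Write x = 7 + 13·t and substitute into x ≡ 5 (mod 9): 13·t ≡ 5 − 7 = -2 (mod 9).
    Reduce coefficients mod 9: 4·t ≡ 7 (mod 9).
    The inverse of 4 mod 9 is 7 (since 4·7 = 28 = 3·9 + 1), so t ≡ 7·7 = 49 ≡ 4 (mod 9).
    Then x = 7 + 13·4 = 59, valid modulo lcm(13, 9) = 117: x ≡ 59 (mod 117).
  Combine with x ≡ 3 (mod 5): since gcd(117, 5) = 1, we get a unique residue mod 585.
    Write x = 59 + 117·t and substitute into x ≡ 3 (mod 5): 117·t ≡ 3 − 59 = -56 (mod 5).
    Reduce coefficients mod 5: 2·t ≡ 4 (mod 5).
    The inverse of 2 mod 5 is 3 (since 2·3 = 6 = 1·5 + 1), so t ≡ 3·4 = 12 ≡ 2 (mod 5).
    Then x = 59 + 117·2 = 293, valid modulo lcm(117, 5) = 585: x ≡ 293 (mod 585).
Verify: 293 mod 13 = 7 ✓, 293 mod 9 = 5 ✓, 293 mod 5 = 3 ✓.

x ≡ 293 (mod 585).


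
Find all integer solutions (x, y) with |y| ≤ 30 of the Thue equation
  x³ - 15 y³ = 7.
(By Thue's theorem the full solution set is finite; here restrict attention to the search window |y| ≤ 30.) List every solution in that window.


The equation is x³ - 15y³ = 7. For fixed y, x³ = 15·y³ + 7, so a solution requires the RHS to be a perfect cube.
Strategy: iterate y from -30 to 30, compute RHS = 15·y³ + 7, and check whether it is a (positive or negative) perfect cube.
Check small values of y:
  y = 0: RHS = 7 is not a perfect cube.
  y = 1: RHS = 22 is not a perfect cube.
  y = -1: RHS = -8 = (-2)³ ⇒ x = -2 works.
  y = 2: RHS = 127 is not a perfect cube.
  y = -2: RHS = -113 is not a perfect cube.
  y = 3: RHS = 412 is not a perfect cube.
  y = -3: RHS = -398 is not a perfect cube.
Continuing the search up to |y| = 30 finds no further solutions beyond those listed.
Collected solutions: (-2, -1).

Solutions (with |y| ≤ 30): (-2, -1).


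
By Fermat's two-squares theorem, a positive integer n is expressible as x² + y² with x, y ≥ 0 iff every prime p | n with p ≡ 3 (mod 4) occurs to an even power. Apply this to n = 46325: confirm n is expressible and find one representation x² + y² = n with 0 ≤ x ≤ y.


Step 1: Factor n = 46325 = 5^2 · 17 · 109.
Step 2: Check the mod-4 condition on each prime factor: 5 ≡ 1 (mod 4), exponent 2; 17 ≡ 1 (mod 4), exponent 1; 109 ≡ 1 (mod 4), exponent 1.
All primes ≡ 3 (mod 4) appear to even exponent (or don't appear), so by the two-squares theorem n IS expressible as a sum of two squares.
Step 3: Build a representation. Group n = k² · m with k = 5 and m = 17 · 109 = 1853 (a product of primes ≡ 1 (mod 4)); a representation of m scales to one of n via (k·x)² + (k·y)² = k²(x² + y²). Each prime p ≡ 1 (mod 4) is itself a sum of two squares; find a² by testing p − a² for a perfect square:
  17: 17 − 1² = 16 = 4² ⇒ 17 = 1² + 4².
  109: 109 − 1² = 108, 109 − 2² = 105, 109 − 3² = 100 = 10² ⇒ 109 = 3² + 10².
  Combine using the Brahmagupta–Fibonacci identity (a² + b²)(c² + d²) = (ac − bd)² + (ad + bc)² = (ac + bd)² + (ad − bc)²:
  17 · 109 = 1853: from (1² + 4²)(3² + 10²), take (1·3 − 4·10, 1·10 + 4·3) = (3 − 40, 10 + 12) = (-37, 22); dropping signs (only squares matter) gives (37, 22); check 37² + 22² = 1369 + 484 = 1853 ✓.
  Scale by k = 5: (5·37, 5·22) = (185, 110).
Step 4: Order so x ≤ y and verify: 110² + 185² = 12100 + 34225 = 46325 = n. ✓

n = 46325 = 110² + 185² (one valid representation with x ≤ y).


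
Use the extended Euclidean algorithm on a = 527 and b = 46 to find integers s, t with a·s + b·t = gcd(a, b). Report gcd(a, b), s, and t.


Euclidean algorithm on (527, 46) — divide until remainder is 0:
  527 = 11 · 46 + 21
  46 = 2 · 21 + 4
  21 = 5 · 4 + 1
  4 = 4 · 1 + 0
gcd(527, 46) = 1.
Track Bezout coefficients alongside the remainders: start with r₀ = 527 = a·1 + b·0 (s = 1, t = 0) and r₁ = 46 = a·0 + b·1 (s = 0, t = 1); each new remainder r_{k+1} = r_{k-1} − q_k·r_k inherits s_{k+1} = s_{k-1} − q_k·s_k, t_{k+1} = t_{k-1} − q_k·t_k, so r_k = a·s_k + b·t_k at every step:
  q = 11: r = 21, s = 1 − 11·0 = 1, t = 0 − 11·1 = -11  (check: 527·1 + 46·(-11) = 21)
  q = 2: r = 4, s = 0 − 2·1 = -2, t = 1 − 2·(-11) = 23  (check: 527·(-2) + 46·23 = 4)
  q = 5: r = 1, s = 1 − 5·(-2) = 11, t = -11 − 5·23 = -126  (check: 527·11 + 46·(-126) = 1)
The row with r = 1 (the gcd) gives the Bezout coefficients s = 11, t = -126.
Result: 527 · (11) + 46 · (-126) = 1.

gcd(527, 46) = 1; s = 11, t = -126 (check: 527·11 + 46·(-126) = 1).


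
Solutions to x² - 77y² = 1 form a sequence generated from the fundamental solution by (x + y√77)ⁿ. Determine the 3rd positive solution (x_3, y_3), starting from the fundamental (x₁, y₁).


Step 1: Find the fundamental solution (x₁, y₁) of x² - 77y² = 1.
  Expand √77 as a continued fraction. a₀ = ⌊√77⌋ = 8; iterate m_{k+1} = d_k·a_k − m_k, d_{k+1} = (77 − m_{k+1}²)/d_k, a_{k+1} = ⌊(a₀ + m_{k+1})/d_{k+1}⌋ (starting m₀ = 0, d₀ = 1), with convergents p_k = a_k·p_{k-1} + p_{k-2}, q_k = a_k·q_{k-1} + q_{k-2} (p₋₁ = 1, q₋₁ = 0):
  k = 0: a₀ = 8; p₀/q₀ = 8/1; p₀² − 77·q₀² = 64 − 77 = -13.
  k = 1: m = 8, d = 13, a = ⌊(8 + 8)/13⌋ = 1; p/q = (1·8 + 1)/(1·1 + 0) = 9/1; p² − 77·q² = 81 − 77 = 4.
  k = 2: m = 5, d = 4, a = ⌊(8 + 5)/4⌋ = 3; p/q = (3·9 + 8)/(3·1 + 1) = 35/4; p² − 77·q² = 1225 − 1232 = -7.
  k = 3: m = 7, d = 7, a = ⌊(8 + 7)/7⌋ = 2; p/q = (2·35 + 9)/(2·4 + 1) = 79/9; p² − 77·q² = 6241 − 6237 = 4.
  k = 4: m = 7, d = 4, a = ⌊(8 + 7)/4⌋ = 3; p/q = (3·79 + 35)/(3·9 + 4) = 272/31; p² − 77·q² = 73984 − 73997 = -13.
  k = 5: m = 5, d = 13, a = ⌊(8 + 5)/13⌋ = 1; p/q = (1·272 + 79)/(1·31 + 9) = 351/40; p² − 77·q² = 123201 − 123200 = 1.
  The first convergent with p² − 77·q² = 1 gives the fundamental solution (x₁, y₁) = (351, 40).
Step 2: Apply the recurrence (x_{n+1}, y_{n+1}) = (x₁x_n + 77y₁y_n, x₁y_n + y₁x_n) repeatedly.
  From (x_1, y_1) = (351, 40): x_2 = 351·351 + 77·40·40 = 246401; y_2 = 351·40 + 40·351 = 28080.
  From (x_2, y_2) = (246401, 28080): x_3 = 351·246401 + 77·40·28080 = 172973151; y_3 = 351·28080 + 40·246401 = 19712120.
Step 3: Verify x_3² - 77·y_3² = 29919710966868801 - 29919710966868800 = 1 (should be 1). ✓

(x_1, y_1) = (351, 40); (x_3, y_3) = (172973151, 19712120).


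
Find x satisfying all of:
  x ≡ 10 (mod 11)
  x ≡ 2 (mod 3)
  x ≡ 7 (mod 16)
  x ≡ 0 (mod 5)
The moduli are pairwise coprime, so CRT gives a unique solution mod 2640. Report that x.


Product of moduli M = 11 · 3 · 16 · 5 = 2640.
Merge one congruence at a time:
  Start: x ≡ 10 (mod 11).
  Combine with x ≡ 2 (mod 3); new modulus lcm = 33.
    Write x = 10 + 11·t and substitute into x ≡ 2 (mod 3): 11·t ≡ 2 − 10 = -8 (mod 3).
    Reduce coefficients mod 3: 2·t ≡ 1 (mod 3).
    The inverse of 2 mod 3 is 2 (since 2·2 = 4 = 1·3 + 1), so t ≡ 2·1 = 2 ≡ 2 (mod 3).
    Then x = 10 + 11·2 = 32, valid modulo lcm(11, 3) = 33: x ≡ 32 (mod 33).
  Combine with x ≡ 7 (mod 16); new modulus lcm = 528.
    Write x = 32 + 33·t and substitute into x ≡ 7 (mod 16): 33·t ≡ 7 − 32 = -25 (mod 16).
    Reduce coefficients mod 16: 1·t ≡ 7 (mod 16).
    So t ≡ 7 (mod 16).
    Then x = 32 + 33·7 = 263, valid modulo lcm(33, 16) = 528: x ≡ 263 (mod 528).
  Combine with x ≡ 0 (mod 5); new modulus lcm = 2640.
    Write x = 263 + 528·t and substitute into x ≡ 0 (mod 5): 528·t ≡ 0 − 263 = -263 (mod 5).
    Reduce coefficients mod 5: 3·t ≡ 2 (mod 5).
    The inverse of 3 mod 5 is 2 (since 3·2 = 6 = 1·5 + 1), so t ≡ 2·2 = 4 ≡ 4 (mod 5).
    Then x = 263 + 528·4 = 2375, valid modulo lcm(528, 5) = 2640: x ≡ 2375 (mod 2640).
Verify against each original: 2375 mod 11 = 10, 2375 mod 3 = 2, 2375 mod 16 = 7, 2375 mod 5 = 0.

x ≡ 2375 (mod 2640).


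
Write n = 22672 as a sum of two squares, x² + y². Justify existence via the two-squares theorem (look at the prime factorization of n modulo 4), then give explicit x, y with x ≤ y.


Step 1: Factor n = 22672 = 2^4 · 13 · 109.
Step 2: Check the mod-4 condition on each prime factor: 2 = 2 (special); 13 ≡ 1 (mod 4), exponent 1; 109 ≡ 1 (mod 4), exponent 1.
All primes ≡ 3 (mod 4) appear to even exponent (or don't appear), so by the two-squares theorem n IS expressible as a sum of two squares.
Step 3: Build a representation. Group n = k² · m with k = 4 and m = 13 · 109 = 1417 (a product of primes ≡ 1 (mod 4)); a representation of m scales to one of n via (k·x)² + (k·y)² = k²(x² + y²). Each prime p ≡ 1 (mod 4) is itself a sum of two squares; find a² by testing p − a² for a perfect square:
  13: 13 − 1² = 12, 13 − 2² = 9 = 3² ⇒ 13 = 2² + 3².
  109: 109 − 1² = 108, 109 − 2² = 105, 109 − 3² = 100 = 10² ⇒ 109 = 3² + 10².
  Combine using the Brahmagupta–Fibonacci identity (a² + b²)(c² + d²) = (ac − bd)² + (ad + bc)² = (ac + bd)² + (ad − bc)²:
  13 · 109 = 1417: from (2² + 3²)(3² + 10²), take (2·3 − 3·10, 2·10 + 3·3) = (6 − 30, 20 + 9) = (-24, 29); dropping signs (only squares matter) gives (24, 29); check 24² + 29² = 576 + 841 = 1417 ✓.
  Scale by k = 4: (4·24, 4·29) = (96, 116).
Step 4: Order so x ≤ y and verify: 96² + 116² = 9216 + 13456 = 22672 = n. ✓

n = 22672 = 96² + 116² (one valid representation with x ≤ y).


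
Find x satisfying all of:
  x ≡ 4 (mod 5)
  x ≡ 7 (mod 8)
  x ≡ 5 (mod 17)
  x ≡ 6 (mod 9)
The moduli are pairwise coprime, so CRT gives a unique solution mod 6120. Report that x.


Product of moduli M = 5 · 8 · 17 · 9 = 6120.
Merge one congruence at a time:
  Start: x ≡ 4 (mod 5).
  Combine with x ≡ 7 (mod 8); new modulus lcm = 40.
    Write x = 4 + 5·t and substitute into x ≡ 7 (mod 8): 5·t ≡ 7 − 4 = 3 (mod 8).
    The inverse of 5 mod 8 is 5 (since 5·5 = 25 = 3·8 + 1), so t ≡ 5·3 = 15 ≡ 7 (mod 8).
    Then x = 4 + 5·7 = 39, valid modulo lcm(5, 8) = 40: x ≡ 39 (mod 40).
  Combine with x ≡ 5 (mod 17); new modulus lcm = 680.
    Write x = 39 + 40·t and substitute into x ≡ 5 (mod 17): 40·t ≡ 5 − 39 = -34 (mod 17).
    Reduce coefficients mod 17: 6·t ≡ 0 (mod 17).
    The inverse of 6 mod 17 is 3 (since 6·3 = 18 = 1·17 + 1), so t ≡ 3·0 = 0 ≡ 0 (mod 17).
    Then x = 39 + 40·0 = 39, valid modulo lcm(40, 17) = 680: x ≡ 39 (mod 680).
  Combine with x ≡ 6 (mod 9); new modulus lcm = 6120.
    Write x = 39 + 680·t and substitute into x ≡ 6 (mod 9): 680·t ≡ 6 − 39 = -33 (mod 9).
    Reduce coefficients mod 9: 5·t ≡ 3 (mod 9).
    The inverse of 5 mod 9 is 2 (since 5·2 = 10 = 1·9 + 1), so t ≡ 2·3 = 6 ≡ 6 (mod 9).
    Then x = 39 + 680·6 = 4119, valid modulo lcm(680, 9) = 6120: x ≡ 4119 (mod 6120).
Verify against each original: 4119 mod 5 = 4, 4119 mod 8 = 7, 4119 mod 17 = 5, 4119 mod 9 = 6.

x ≡ 4119 (mod 6120).


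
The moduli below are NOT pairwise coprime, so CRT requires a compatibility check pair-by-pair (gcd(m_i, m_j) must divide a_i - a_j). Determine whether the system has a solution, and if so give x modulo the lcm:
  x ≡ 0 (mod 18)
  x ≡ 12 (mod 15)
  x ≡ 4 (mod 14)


Moduli 18, 15, 14 are not pairwise coprime, so CRT works modulo lcm(m_i) when all pairwise compatibility conditions hold.
Pairwise compatibility: gcd(m_i, m_j) must divide a_i - a_j for every pair.
Merge one congruence at a time:
  Start: x ≡ 0 (mod 18).
  Combine with x ≡ 12 (mod 15): gcd(18, 15) = 3; 12 - 0 = 12, which IS divisible by 3, so compatible.
    Write x = 0 + 18·t and substitute into x ≡ 12 (mod 15): 18·t ≡ 12 − 0 = 12 (mod 15).
    Divide the congruence (and modulus) by g = 3: 6·t ≡ 4 (mod 5).
    Reduce coefficients mod 5: 1·t ≡ 4 (mod 5).
    So t ≡ 4 (mod 5).
    Then x = 0 + 18·4 = 72, valid modulo lcm(18, 15) = 90: x ≡ 72 (mod 90).
  Combine with x ≡ 4 (mod 14): gcd(90, 14) = 2; 4 - 72 = -68, which IS divisible by 2, so compatible.
    Write x = 72 + 90·t and substitute into x ≡ 4 (mod 14): 90·t ≡ 4 − 72 = -68 (mod 14).
    Divide the congruence (and modulus) by g = 2: 45·t ≡ -34 (mod 7).
    Reduce coefficients mod 7: 3·t ≡ 1 (mod 7).
    The inverse of 3 mod 7 is 5 (since 3·5 = 15 = 2·7 + 1), so t ≡ 5·1 = 5 ≡ 5 (mod 7).
    Then x = 72 + 90·5 = 522, valid modulo lcm(90, 14) = 630: x ≡ 522 (mod 630).
Verify: 522 mod 18 = 0, 522 mod 15 = 12, 522 mod 14 = 4.

x ≡ 522 (mod 630).


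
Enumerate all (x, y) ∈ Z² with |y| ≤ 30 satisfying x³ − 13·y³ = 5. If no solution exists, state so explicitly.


The equation is x³ - 13y³ = 5. For fixed y, x³ = 13·y³ + 5, so a solution requires the RHS to be a perfect cube.
Strategy: iterate y from -30 to 30, compute RHS = 13·y³ + 5, and check whether it is a (positive or negative) perfect cube.
Check small values of y:
  y = 0: RHS = 5 is not a perfect cube.
  y = 1: RHS = 18 is not a perfect cube.
  y = -1: RHS = -8 = (-2)³ ⇒ x = -2 works.
  y = 2: RHS = 109 is not a perfect cube.
  y = -2: RHS = -99 is not a perfect cube.
  y = 3: RHS = 356 is not a perfect cube.
  y = -3: RHS = -346 is not a perfect cube.
Continuing the search up to |y| = 30 finds no further solutions beyond those listed.
Collected solutions: (-2, -1).

Solutions (with |y| ≤ 30): (-2, -1).


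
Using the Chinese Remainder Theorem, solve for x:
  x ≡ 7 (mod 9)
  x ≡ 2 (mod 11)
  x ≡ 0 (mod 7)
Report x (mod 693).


Moduli 9, 11, 7 are pairwise coprime; by CRT there is a unique solution modulo M = 9 · 11 · 7 = 693.
Solve pairwise, accumulating the modulus:
  Start with x ≡ 7 (mod 9).
  Combine with x ≡ 2 (mod 11): since gcd(9, 11) = 1, we get a unique residue mod 99.
    Write x = 7 + 9·t and substitute into x ≡ 2 (mod 11): 9·t ≡ 2 − 7 = -5 (mod 11).
    Reduce coefficients mod 11: 9·t ≡ 6 (mod 11).
    The inverse of 9 mod 11 is 5 (since 9·5 = 45 = 4·11 + 1), so t ≡ 5·6 = 30 ≡ 8 (mod 11).
    Then x = 7 + 9·8 = 79, valid modulo lcm(9, 11) = 99: x ≡ 79 (mod 99).
  Combine with x ≡ 0 (mod 7): since gcd(99, 7) = 1, we get a unique residue mod 693.
    Write x = 79 + 99·t and substitute into x ≡ 0 (mod 7): 99·t ≡ 0 − 79 = -79 (mod 7).
    Reduce coefficients mod 7: 1·t ≡ 5 (mod 7).
    So t ≡ 5 (mod 7).
    Then x = 79 + 99·5 = 574, valid modulo lcm(99, 7) = 693: x ≡ 574 (mod 693).
Verify: 574 mod 9 = 7 ✓, 574 mod 11 = 2 ✓, 574 mod 7 = 0 ✓.

x ≡ 574 (mod 693).


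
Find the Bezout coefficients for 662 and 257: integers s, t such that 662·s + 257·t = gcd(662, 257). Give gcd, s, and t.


Euclidean algorithm on (662, 257) — divide until remainder is 0:
  662 = 2 · 257 + 148
  257 = 1 · 148 + 109
  148 = 1 · 109 + 39
  109 = 2 · 39 + 31
  39 = 1 · 31 + 8
  31 = 3 · 8 + 7
  8 = 1 · 7 + 1
  7 = 7 · 1 + 0
gcd(662, 257) = 1.
Track Bezout coefficients alongside the remainders: start with r₀ = 662 = a·1 + b·0 (s = 1, t = 0) and r₁ = 257 = a·0 + b·1 (s = 0, t = 1); each new remainder r_{k+1} = r_{k-1} − q_k·r_k inherits s_{k+1} = s_{k-1} − q_k·s_k, t_{k+1} = t_{k-1} − q_k·t_k, so r_k = a·s_k + b·t_k at every step:
  q = 2: r = 148, s = 1 − 2·0 = 1, t = 0 − 2·1 = -2  (check: 662·1 + 257·(-2) = 148)
  q = 1: r = 109, s = 0 − 1·1 = -1, t = 1 − 1·(-2) = 3  (check: 662·(-1) + 257·3 = 109)
  q = 1: r = 39, s = 1 − 1·(-1) = 2, t = -2 − 1·3 = -5  (check: 662·2 + 257·(-5) = 39)
  q = 2: r = 31, s = -1 − 2·2 = -5, t = 3 − 2·(-5) = 13  (check: 662·(-5) + 257·13 = 31)
  q = 1: r = 8, s = 2 − 1·(-5) = 7, t = -5 − 1·13 = -18  (check: 662·7 + 257·(-18) = 8)
  q = 3: r = 7, s = -5 − 3·7 = -26, t = 13 − 3·(-18) = 67  (check: 662·(-26) + 257·67 = 7)
  q = 1: r = 1, s = 7 − 1·(-26) = 33, t = -18 − 1·67 = -85  (check: 662·33 + 257·(-85) = 1)
The row with r = 1 (the gcd) gives the Bezout coefficients s = 33, t = -85.
Result: 662 · (33) + 257 · (-85) = 1.

gcd(662, 257) = 1; s = 33, t = -85 (check: 662·33 + 257·(-85) = 1).


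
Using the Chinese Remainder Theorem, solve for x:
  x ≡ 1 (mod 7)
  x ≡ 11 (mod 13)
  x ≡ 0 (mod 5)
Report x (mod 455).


Moduli 7, 13, 5 are pairwise coprime; by CRT there is a unique solution modulo M = 7 · 13 · 5 = 455.
Solve pairwise, accumulating the modulus:
  Start with x ≡ 1 (mod 7).
  Combine with x ≡ 11 (mod 13): since gcd(7, 13) = 1, we get a unique residue mod 91.
    Write x = 1 + 7·t and substitute into x ≡ 11 (mod 13): 7·t ≡ 11 − 1 = 10 (mod 13).
    The inverse of 7 mod 13 is 2 (since 7·2 = 14 = 1·13 + 1), so t ≡ 2·10 = 20 ≡ 7 (mod 13).
    Then x = 1 + 7·7 = 50, valid modulo lcm(7, 13) = 91: x ≡ 50 (mod 91).
  Combine with x ≡ 0 (mod 5): since gcd(91, 5) = 1, we get a unique residue mod 455.
    Write x = 50 + 91·t and substitute into x ≡ 0 (mod 5): 91·t ≡ 0 − 50 = -50 (mod 5).
    Reduce coefficients mod 5: 1·t ≡ 0 (mod 5).
    So t ≡ 0 (mod 5).
    Then x = 50 + 91·0 = 50, valid modulo lcm(91, 5) = 455: x ≡ 50 (mod 455).
Verify: 50 mod 7 = 1 ✓, 50 mod 13 = 11 ✓, 50 mod 5 = 0 ✓.

x ≡ 50 (mod 455).


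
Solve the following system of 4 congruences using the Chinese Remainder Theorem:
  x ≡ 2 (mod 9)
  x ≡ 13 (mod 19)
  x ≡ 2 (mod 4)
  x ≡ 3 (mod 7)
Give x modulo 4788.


Product of moduli M = 9 · 19 · 4 · 7 = 4788.
Merge one congruence at a time:
  Start: x ≡ 2 (mod 9).
  Combine with x ≡ 13 (mod 19); new modulus lcm = 171.
    Write x = 2 + 9·t and substitute into x ≡ 13 (mod 19): 9·t ≡ 13 − 2 = 11 (mod 19).
    The inverse of 9 mod 19 is 17 (since 9·17 = 153 = 8·19 + 1), so t ≡ 17·11 = 187 ≡ 16 (mod 19).
    Then x = 2 + 9·16 = 146, valid modulo lcm(9, 19) = 171: x ≡ 146 (mod 171).
  Combine with x ≡ 2 (mod 4); new modulus lcm = 684.
    Write x = 146 + 171·t and substitute into x ≡ 2 (mod 4): 171·t ≡ 2 − 146 = -144 (mod 4).
    Reduce coefficients mod 4: 3·t ≡ 0 (mod 4).
    The inverse of 3 mod 4 is 3 (since 3·3 = 9 = 2·4 + 1), so t ≡ 3·0 = 0 ≡ 0 (mod 4).
    Then x = 146 + 171·0 = 146, valid modulo lcm(171, 4) = 684: x ≡ 146 (mod 684).
  Combine with x ≡ 3 (mod 7); new modulus lcm = 4788.
    Write x = 146 + 684·t and substitute into x ≡ 3 (mod 7): 684·t ≡ 3 − 146 = -143 (mod 7).
    Reduce coefficients mod 7: 5·t ≡ 4 (mod 7).
    The inverse of 5 mod 7 is 3 (since 5·3 = 15 = 2·7 + 1), so t ≡ 3·4 = 12 ≡ 5 (mod 7).
    Then x = 146 + 684·5 = 3566, valid modulo lcm(684, 7) = 4788: x ≡ 3566 (mod 4788).
Verify against each original: 3566 mod 9 = 2, 3566 mod 19 = 13, 3566 mod 4 = 2, 3566 mod 7 = 3.

x ≡ 3566 (mod 4788).
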